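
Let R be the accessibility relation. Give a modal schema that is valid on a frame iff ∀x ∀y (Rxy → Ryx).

The condition is symmetry. The B schema s → □◇s defines it.
Suppose s→□◇s is valid. Take Rxy and set V(s)={x}. Then s at x, so □◇s at x, so ◇s at y, so some z with Ryz has s; z=x, i.e. Ryx.

s → □◇s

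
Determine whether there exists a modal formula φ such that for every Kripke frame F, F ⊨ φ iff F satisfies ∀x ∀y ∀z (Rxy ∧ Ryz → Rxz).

Yes, by □q → □□q

The condition is transitivity. A defining modal formula is □q → □□q.
Suppose □q→□□q is valid. Take Rxy, Ryz and set V(q)={w : Rxw}. Then □q at x, so □□q at x, so □q at y, so q at z, i.e. Rxz.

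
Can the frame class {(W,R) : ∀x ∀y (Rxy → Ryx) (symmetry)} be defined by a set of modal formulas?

Yes: it is symmetry, defined by the B schema r → □◇r.
Suppose r→□◇r is valid. Take Rxy and set V(r)={x}. Then r at x, so □◇r at x, so ◇r at y, so some z with Ryz has r; z=x, i.e. Ryx.

Yes — defined by r → □◇r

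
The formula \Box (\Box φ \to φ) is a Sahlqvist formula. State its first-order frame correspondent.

shift-reflexivity: \forall x \forall y (Rxy \to Ryy)

Suppose □(□φ→φ) is valid. Take Rxy and set V(φ)={w : Ryw}. Then at y, □φ holds; since □(□φ→φ) at x, □φ→φ at y, so φ at y, i.e. Ryy.
The converse is a direct semantic check.
So the correspondent is shift-reflexivity.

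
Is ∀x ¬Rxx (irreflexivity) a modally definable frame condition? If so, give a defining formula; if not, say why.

Any modally definable frame class is closed under surjective bounded morphisms.
The 5-cycle (worlds 0,1,2,3,4 with 0→1→2→3→4→0) is irreflexive, and the map sending every world to a single reflexive point • is a surjective bounded morphism (forth: every edge maps to (•,•); back: every world has a successor). So any modal formula valid on the 5-cycle is also valid on the reflexive point, which is not irreflexive.
So no modal formula (or set of formulas) defines exactly the irreflexive frames.

Not modally definable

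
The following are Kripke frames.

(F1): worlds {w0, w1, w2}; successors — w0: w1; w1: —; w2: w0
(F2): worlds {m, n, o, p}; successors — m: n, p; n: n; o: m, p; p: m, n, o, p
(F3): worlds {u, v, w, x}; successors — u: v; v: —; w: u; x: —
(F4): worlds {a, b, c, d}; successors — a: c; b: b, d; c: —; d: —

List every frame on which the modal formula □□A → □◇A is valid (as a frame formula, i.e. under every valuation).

Frame correspondent (Sahlqvist): ∀x ∀z (xRz → ∃w (xR²w ∧ zRw)) — i.e. a generalized confluence (Geach) condition.
(F1): fails — w0Rw1 but no w with w0R²w and w1Rw.
(F2): satisfies the condition.
(F3): fails — uRv but no t with uR²t and vRt.
(F4): fails — aRc but no w with aR²w and cRw.

(F2)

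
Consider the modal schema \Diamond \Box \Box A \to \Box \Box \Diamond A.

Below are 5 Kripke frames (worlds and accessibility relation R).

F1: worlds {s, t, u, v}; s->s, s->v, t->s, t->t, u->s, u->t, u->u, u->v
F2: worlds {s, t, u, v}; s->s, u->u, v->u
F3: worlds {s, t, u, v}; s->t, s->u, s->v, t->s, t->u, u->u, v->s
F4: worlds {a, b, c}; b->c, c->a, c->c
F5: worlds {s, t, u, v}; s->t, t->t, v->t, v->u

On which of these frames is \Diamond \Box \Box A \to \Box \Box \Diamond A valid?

This is the axiom for a generalized confluence (Geach) condition; its first-order frame correspondent is \forall x \forall y \forall z ((xRy \wedge x R^2 z) \to \exists w (y R^2 w \wedge zRw)).
F1: fails — sRs, sR²v but no w with sR²w and vRw.
F2: condition met.
F3: fails — tRu, tR²v but no w with uR²w and vRw.
F4: fails — bRc, bR²a but no w with cR²w and aRw.
F5: fails — vRu, vR²t but no w with uR²w and tRw.
Valid on: F2.

F2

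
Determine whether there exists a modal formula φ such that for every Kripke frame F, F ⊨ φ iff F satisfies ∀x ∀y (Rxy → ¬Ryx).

Not modally definable

If a class were modally definable it would be closed under surjective bounded morphisms (Goldblatt–Thomason).
The 4-cycle (worlds s,t,u,v with s→t→u→v→s) is asymmetric. Mapping every world to a single reflexive point • is a surjective bounded morphism, and the reflexive point is not asymmetric (R•• but asymmetry requires ¬R••).
So no modal formula (or set of formulas) defines exactly the asymmetric frames.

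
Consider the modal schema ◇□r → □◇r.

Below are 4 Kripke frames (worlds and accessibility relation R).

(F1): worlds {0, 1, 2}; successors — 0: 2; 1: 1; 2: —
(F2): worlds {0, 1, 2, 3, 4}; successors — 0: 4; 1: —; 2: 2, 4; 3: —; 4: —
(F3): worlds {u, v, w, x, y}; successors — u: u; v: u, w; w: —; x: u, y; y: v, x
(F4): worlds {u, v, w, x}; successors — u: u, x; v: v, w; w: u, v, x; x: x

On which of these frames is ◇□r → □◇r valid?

Frame correspondent (Sahlqvist): ∀x ∀y ∀z (Rxy ∧ Rxz → ∃w (Ryw ∧ Rzw)) — i.e. convergence.
(F1): fails — R02 and R02 but 2 and 2 have no common successor.
(F2): fails — R04 and R04 but 4 and 4 have no common successor.
(F3): fails — Rvw and Rvw but w and w have no common successor.
(F4): fails — Rwu and Rwv but u and v have no common successor.

none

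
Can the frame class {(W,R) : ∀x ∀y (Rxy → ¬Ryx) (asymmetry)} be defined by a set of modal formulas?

Modal frame validity is preserved under surjective bounded morphisms.
The 3-cycle (worlds a,b,c with a→b→c→a) is asymmetric. Mapping every world to a single reflexive point • is a surjective bounded morphism, and the reflexive point is not asymmetric (R•• but asymmetry requires ¬R••).
So the class is not modally definable.

No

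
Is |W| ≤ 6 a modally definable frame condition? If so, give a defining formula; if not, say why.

If a class were modally definable it would be closed under disjoint unions (Goldblatt–Thomason).
Any modal formula valid on each of 7 disjoint one-world frames is valid on their disjoint union (validity is preserved under disjoint unions). Each one-world frame has |W|=1≤6, but the union has |W|=7.
Hence having at most 6 worlds is not modally definable.

Not modally definable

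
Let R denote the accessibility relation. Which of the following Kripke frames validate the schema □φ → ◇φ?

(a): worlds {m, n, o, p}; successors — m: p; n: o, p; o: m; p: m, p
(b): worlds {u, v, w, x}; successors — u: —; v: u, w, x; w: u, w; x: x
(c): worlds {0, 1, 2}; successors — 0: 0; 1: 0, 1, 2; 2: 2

The schema corresponds to seriality: ∀x ∃y Rxy.
(a): satisfies the condition.
(b): fails — world u has no successor.
(c): satisfies the condition.
Valid on: (a), (c).

(a), (c)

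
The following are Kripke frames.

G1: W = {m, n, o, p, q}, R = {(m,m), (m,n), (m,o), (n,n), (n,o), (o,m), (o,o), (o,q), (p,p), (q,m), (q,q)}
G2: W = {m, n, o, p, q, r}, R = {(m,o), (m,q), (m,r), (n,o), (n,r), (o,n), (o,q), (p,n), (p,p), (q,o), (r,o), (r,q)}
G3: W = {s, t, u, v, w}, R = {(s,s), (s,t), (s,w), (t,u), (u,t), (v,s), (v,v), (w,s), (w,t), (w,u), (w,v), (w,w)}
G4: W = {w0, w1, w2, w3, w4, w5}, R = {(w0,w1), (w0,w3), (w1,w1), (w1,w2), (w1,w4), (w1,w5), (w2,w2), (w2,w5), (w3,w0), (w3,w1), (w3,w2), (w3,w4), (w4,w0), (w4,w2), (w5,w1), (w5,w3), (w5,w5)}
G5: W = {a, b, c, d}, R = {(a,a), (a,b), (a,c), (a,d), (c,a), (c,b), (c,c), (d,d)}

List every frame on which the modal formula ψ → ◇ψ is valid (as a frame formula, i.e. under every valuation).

G1

Frame correspondent (Sahlqvist): ∀x Rxx — i.e. reflexivity.
G1: satisfies the condition.
G2: fails — world m does not see itself.
G3: fails — world t does not see itself.
G4: fails — world w0 does not see itself.
G5: fails — world b does not see itself.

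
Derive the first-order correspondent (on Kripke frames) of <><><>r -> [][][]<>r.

This is a Sahlqvist (Geach-type) schema ◇^3□^0r → □^3◇^1r.
Minimal-valuation argument: fix x; take any y with xR^3y and any z with xR^3z. Set V(r) to the set of worlds R-reachable from y in exactly 0 steps. Then □^0r holds at y, so the antecedent holds at x; validity forces ◇^1r at z, giving a w with zR^1w and yR^0w.
First-order correspondent: forall x forall y forall z ((x R^3 y & x R^3 z) -> exists w (y = w & zRw)).

forall x forall y forall z ((x R^3 y & x R^3 z) -> exists w (y = w & zRw))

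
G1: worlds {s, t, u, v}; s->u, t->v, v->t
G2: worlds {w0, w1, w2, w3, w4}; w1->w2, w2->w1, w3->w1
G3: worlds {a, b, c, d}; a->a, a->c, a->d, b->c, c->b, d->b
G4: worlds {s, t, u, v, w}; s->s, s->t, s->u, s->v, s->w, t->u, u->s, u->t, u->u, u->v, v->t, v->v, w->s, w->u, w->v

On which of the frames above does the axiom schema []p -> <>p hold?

The schema corresponds to seriality: forall x exists y Rxy.
G1: fails — world u has no successor.
G2: fails — world w0 has no successor.
G3: condition met.
G4: condition met.
Valid on: G3, G4.

G3, G4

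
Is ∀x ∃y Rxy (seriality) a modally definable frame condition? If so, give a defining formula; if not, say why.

Definable; □p → ◇p defines it

The condition is seriality. A defining modal formula is □p → ◇p.
Suppose □p→◇p is valid. At any x set V(p)=W. Then □p at x, so ◇p at x, so x has a successor.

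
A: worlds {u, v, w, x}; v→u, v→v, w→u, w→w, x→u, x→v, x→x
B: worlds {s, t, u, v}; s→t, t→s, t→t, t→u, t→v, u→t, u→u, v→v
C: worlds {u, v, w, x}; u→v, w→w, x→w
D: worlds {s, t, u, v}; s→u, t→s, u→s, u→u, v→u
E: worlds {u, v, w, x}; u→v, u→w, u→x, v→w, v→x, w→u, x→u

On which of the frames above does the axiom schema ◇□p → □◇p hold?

Frame correspondent (Sahlqvist): ∀x ∀y ∀z (Rxy ∧ Rxz → ∃w (Ryw ∧ Rzw)) — i.e. convergence.
A: fails — Rvv and Rvu but v and u have no common successor.
B: fails — Rtv and Rts but v and s have no common successor.
C: fails — Ruv and Ruv but v and v have no common successor.
D: ✓.
E: fails — Ruv and Ruw but v and w have no common successor.
Valid on: D.

D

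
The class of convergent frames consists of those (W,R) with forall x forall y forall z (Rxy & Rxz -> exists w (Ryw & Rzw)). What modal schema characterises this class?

A defining formula is ◇□ψ → □◇ψ (the .2 axiom).
Suppose ◇□ψ→□◇ψ is valid. Take Rxy, Rxz and set V(ψ)={w : Ryw}. Then □ψ at y so ◇□ψ at x, so □◇ψ at x, so ◇ψ at z, giving w with Rzw and Ryw.

◇□ψ → □◇ψ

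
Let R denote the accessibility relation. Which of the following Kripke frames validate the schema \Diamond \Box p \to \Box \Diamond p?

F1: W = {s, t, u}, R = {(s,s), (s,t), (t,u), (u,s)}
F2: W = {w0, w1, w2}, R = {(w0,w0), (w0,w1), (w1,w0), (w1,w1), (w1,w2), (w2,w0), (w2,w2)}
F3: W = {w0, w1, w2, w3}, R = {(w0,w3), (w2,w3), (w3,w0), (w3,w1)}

F2

This is the axiom for convergence; its first-order frame correspondent is \forall x \forall y \forall z (Rxy \wedge Rxz \to \exists w (Ryw \wedge Rzw)).
F1: fails — Rss and Rst but s and t have no common successor.
F2: ✓.
F3: fails — Rw3w0 and Rw3w1 but w0 and w1 have no common successor.
Valid on: F2.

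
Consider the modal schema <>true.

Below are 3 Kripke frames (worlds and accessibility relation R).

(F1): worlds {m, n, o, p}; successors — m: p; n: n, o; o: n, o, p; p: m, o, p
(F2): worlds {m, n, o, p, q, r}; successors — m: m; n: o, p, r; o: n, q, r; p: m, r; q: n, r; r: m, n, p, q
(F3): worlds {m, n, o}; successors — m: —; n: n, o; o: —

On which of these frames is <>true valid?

(F1), (F2)

Frame correspondent (Sahlqvist): forall x exists y Rxy — i.e. seriality.
(F1): ✓.
(F2): ✓.
(F3): fails — world m has no successor.
Valid on: (F1), (F2).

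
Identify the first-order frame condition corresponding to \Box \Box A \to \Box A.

Suppose □□A→□A is valid. Take Rxy and set V(A)={w : xR²w}. Then □□A at x, so □A at x, so A at y, i.e. ∃z(Rxz∧Rzy).
Conversely, on a frame with density the schema holds at every world under every valuation.
Frame condition: \forall x \forall y (Rxy \to \exists z (Rxz \wedge Rzy)).

Density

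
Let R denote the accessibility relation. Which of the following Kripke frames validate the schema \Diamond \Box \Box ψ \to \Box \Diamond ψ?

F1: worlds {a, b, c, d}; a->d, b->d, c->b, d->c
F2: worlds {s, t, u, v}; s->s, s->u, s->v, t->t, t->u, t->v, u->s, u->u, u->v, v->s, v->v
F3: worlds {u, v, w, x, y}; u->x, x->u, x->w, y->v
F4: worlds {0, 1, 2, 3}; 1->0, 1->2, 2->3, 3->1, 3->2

F2

The schema corresponds to a generalized confluence (Geach) condition: \forall x \forall y \forall z ((xRy \wedge xRz) \to \exists w (y R^2 w \wedge zRw)).
F1: fails — aRd, aRd but no w with dR²w and dRw.
F2: holds.
F3: fails — uRx, uRx but no t with xR²t and xRt.
F4: fails — 1R0, 1R0 but no w with 0R²w and 0Rw.
Valid on: F2.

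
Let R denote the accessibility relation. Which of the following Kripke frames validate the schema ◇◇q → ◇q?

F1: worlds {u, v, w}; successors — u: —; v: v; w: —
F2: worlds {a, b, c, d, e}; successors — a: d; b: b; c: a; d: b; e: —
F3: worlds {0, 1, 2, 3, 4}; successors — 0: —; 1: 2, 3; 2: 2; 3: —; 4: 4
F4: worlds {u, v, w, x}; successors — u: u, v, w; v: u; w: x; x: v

Frame correspondent (Sahlqvist): ∀x ∀y ∀z (Rxy ∧ Ryz → Rxz) — i.e. transitivity.
F1: holds.
F2: fails — Rca and Rad but not Rcd.
F3: holds.
F4: fails — Ruw and Rwx but not Rux.
Valid on: F1, F3.

F1, F3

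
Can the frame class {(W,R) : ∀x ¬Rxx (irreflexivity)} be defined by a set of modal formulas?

No

Modal frame validity is preserved under surjective bounded morphisms.
The 3-cycle (worlds s,t,u with s→t→u→s) is irreflexive, and the map sending every world to a single reflexive point • is a surjective bounded morphism (forth: every edge maps to (•,•); back: every world has a successor). So any modal formula valid on the 3-cycle is also valid on the reflexive point, which is not irreflexive.
Hence irreflexivity is not modally definable.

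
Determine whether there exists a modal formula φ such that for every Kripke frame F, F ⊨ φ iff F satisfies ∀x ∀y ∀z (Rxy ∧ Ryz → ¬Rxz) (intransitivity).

No

Any modally definable frame class is closed under surjective bounded morphisms.
The 5-cycle (worlds 0,1,2,3,4 with 0→1→2→3→4→0) is intransitive. Mapping every world to a single reflexive point • is a surjective bounded morphism; the reflexive point is not intransitive (R••∧R•• but R••).
Hence intransitivity is not modally definable.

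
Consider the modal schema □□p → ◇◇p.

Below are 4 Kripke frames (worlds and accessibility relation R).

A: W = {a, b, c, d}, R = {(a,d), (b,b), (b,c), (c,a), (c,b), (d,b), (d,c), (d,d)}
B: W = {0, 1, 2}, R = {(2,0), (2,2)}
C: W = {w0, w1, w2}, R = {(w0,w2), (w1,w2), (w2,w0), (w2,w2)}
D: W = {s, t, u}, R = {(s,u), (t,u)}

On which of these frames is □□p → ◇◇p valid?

A, C

Frame correspondent (Sahlqvist): ∀x ∃w (xR²w ∧ xR²w) — i.e. a generalized confluence (Geach) condition.
A: holds.
B: fails — at 0 but no w with 0R²w and 0R²w.
C: holds.
D: fails — at s but no w with sR²w and sR²w.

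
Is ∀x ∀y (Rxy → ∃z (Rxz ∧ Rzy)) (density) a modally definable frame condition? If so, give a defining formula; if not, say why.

The condition is density. A defining modal formula is □□r → □r.

Definable; □□r → □r defines it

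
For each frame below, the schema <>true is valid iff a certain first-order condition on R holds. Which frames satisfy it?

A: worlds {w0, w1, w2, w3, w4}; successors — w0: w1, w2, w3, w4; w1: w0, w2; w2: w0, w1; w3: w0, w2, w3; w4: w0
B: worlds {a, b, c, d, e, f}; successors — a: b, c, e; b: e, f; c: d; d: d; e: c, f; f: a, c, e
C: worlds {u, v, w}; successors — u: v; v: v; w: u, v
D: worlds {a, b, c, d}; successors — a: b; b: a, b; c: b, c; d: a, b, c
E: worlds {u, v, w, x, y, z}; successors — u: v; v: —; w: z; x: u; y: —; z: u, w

A, B, C, D

This is the axiom for seriality; its first-order frame correspondent is forall x exists y Rxy.
A: satisfies the condition.
B: satisfies the condition.
C: satisfies the condition.
D: satisfies the condition.
E: fails — world v has no successor.
Valid on: A, B, C, D.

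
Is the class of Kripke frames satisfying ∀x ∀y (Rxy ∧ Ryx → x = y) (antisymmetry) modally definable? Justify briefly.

No

Modal frame validity is preserved under surjective bounded morphisms.
The 8-cycle (worlds a,b,c,d,e,f,g,h with a→b→c→d→e→f→g→h→a) is antisymmetric. Sending even-indexed worlds to a and odd-indexed worlds to b is a surjective bounded morphism onto the two-world frame with a↔b, which is not antisymmetric.
So no modal formula (or set of formulas) defines exactly the antisymmetric frames.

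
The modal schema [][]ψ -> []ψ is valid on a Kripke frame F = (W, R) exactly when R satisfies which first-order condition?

Suppose □□ψ→□ψ is valid. Take Rxy and set V(ψ)={w : xR²w}. Then □□ψ at x, so □ψ at x, so ψ at y, i.e. ∃z(Rxz∧Rzy).

density: forall x forall y (Rxy -> exists z (Rxz & Rzy))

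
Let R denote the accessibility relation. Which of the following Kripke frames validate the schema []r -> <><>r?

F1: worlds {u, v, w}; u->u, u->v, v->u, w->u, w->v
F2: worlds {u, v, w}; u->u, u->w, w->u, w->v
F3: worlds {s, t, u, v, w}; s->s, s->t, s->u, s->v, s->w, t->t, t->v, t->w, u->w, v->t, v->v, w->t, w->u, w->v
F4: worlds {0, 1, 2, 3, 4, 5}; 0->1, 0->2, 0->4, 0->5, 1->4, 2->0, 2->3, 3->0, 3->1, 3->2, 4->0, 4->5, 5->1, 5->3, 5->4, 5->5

F1

Frame correspondent (Sahlqvist): forall x exists w (xRw & x R^2 w) — i.e. a generalized confluence (Geach) condition.
F1: ✓.
F2: fails — at v but no t with vRt and vR²t.
F3: fails — at u but no w* with uRw* and uR²w*.
F4: fails — at 1 but no w with 1Rw and 1R²w.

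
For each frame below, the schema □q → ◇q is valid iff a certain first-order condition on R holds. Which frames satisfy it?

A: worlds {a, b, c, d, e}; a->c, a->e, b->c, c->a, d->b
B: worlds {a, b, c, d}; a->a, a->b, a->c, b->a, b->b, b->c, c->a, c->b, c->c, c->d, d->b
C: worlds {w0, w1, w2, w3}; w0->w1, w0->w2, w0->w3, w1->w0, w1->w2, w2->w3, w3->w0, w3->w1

B, C

The schema corresponds to seriality: ∀x ∃y Rxy.
A: fails — world e has no successor.
B: condition met.
C: condition met.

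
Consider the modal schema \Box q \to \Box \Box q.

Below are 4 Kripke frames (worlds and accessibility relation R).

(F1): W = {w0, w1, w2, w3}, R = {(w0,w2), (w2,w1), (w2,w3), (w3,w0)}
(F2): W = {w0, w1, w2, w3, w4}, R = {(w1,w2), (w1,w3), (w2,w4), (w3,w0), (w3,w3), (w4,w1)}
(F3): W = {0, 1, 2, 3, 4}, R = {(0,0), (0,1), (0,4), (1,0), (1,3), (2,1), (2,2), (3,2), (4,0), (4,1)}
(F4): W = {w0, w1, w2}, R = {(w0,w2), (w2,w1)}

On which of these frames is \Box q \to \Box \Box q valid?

This is the axiom for transitivity; its first-order frame correspondent is \forall x \forall y \forall z (Rxy \wedge Ryz \to Rxz).
(F1): fails — Rw0w2 and Rw2w1 but not Rw0w1.
(F2): fails — Rw1w2 and Rw2w4 but not Rw1w4.
(F3): fails — R10 and R01 but not R11.
(F4): fails — Rw0w2 and Rw2w1 but not Rw0w1.

none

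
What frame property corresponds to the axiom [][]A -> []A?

Density

This is the C4 axiom.
Its frame correspondent is density — forall x forall y (Rxy -> exists z (Rxz & Rzy)).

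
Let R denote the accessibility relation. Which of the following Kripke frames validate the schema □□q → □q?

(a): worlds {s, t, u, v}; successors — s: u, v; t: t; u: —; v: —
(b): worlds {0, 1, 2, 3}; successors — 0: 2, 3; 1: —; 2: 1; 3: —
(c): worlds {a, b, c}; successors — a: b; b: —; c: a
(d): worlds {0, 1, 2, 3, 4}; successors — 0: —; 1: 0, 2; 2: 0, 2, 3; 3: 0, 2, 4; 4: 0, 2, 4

The schema corresponds to density: ∀x ∀y (Rxy → ∃z (Rxz ∧ Rzy)).
(a): fails — Rsu but no z with Rsz and Rzu.
(b): fails — R21 but no z with R2z and Rz1.
(c): fails — Rca but no z with Rcz and Rza.
(d): satisfies the condition.
Valid on: (d).

(d)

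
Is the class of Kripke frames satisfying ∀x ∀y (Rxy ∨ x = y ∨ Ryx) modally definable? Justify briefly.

No

Any modally definable frame class is closed under disjoint unions.
Take 2 disjoint single-world reflexive frames: each is trivially connected, but their disjoint union has 2 worlds with no edge between distinct components, so it is not connected.
Hence connectedness of R is not modally definable.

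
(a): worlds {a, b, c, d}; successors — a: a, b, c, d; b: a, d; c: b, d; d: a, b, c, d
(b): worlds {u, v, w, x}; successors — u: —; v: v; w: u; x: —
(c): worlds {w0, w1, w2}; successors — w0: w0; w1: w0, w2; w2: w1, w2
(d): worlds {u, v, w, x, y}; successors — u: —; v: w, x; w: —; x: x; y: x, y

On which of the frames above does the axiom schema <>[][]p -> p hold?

The schema corresponds to a generalized confluence (Geach) condition: forall x forall y (xRy -> exists w (y R^2 w & x = w)).
(a): holds.
(b): fails — wRu but no t with uR²t and w=t.
(c): fails — w1Rw0 but no w with w0R²w and w1=w.
(d): fails — vRw but no t with wR²t and v=t.

(a)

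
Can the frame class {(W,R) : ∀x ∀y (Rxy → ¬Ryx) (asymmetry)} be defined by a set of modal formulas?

Modal frame validity is preserved under surjective bounded morphisms.
The 5-cycle (worlds 0,1,2,3,4 with 0→1→2→3→4→0) is asymmetric. Mapping every world to a single reflexive point • is a surjective bounded morphism, and the reflexive point is not asymmetric (R•• but asymmetry requires ¬R••).
So no modal formula (or set of formulas) defines exactly the asymmetric frames.

Not definable by any modal formula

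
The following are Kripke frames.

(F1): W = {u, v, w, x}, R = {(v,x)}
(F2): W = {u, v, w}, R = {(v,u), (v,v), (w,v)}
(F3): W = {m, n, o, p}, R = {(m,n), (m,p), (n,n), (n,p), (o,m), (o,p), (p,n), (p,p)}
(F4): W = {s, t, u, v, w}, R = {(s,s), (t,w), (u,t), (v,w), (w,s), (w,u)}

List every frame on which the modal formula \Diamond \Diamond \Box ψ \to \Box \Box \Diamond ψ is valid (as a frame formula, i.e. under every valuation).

(F1), (F3)

The schema corresponds to a generalized confluence (Geach) condition: \forall x \forall y \forall z ((x R^2 y \wedge x R^2 z) \to \exists w (yRw \wedge zRw)).
(F1): ✓.
(F2): fails — vR²u, vR²u but no t with uRt and uRt.
(F3): ✓.
(F4): fails — tR²s, tR²u but no w* with sRw* and uRw*.
Valid on: (F1), (F3).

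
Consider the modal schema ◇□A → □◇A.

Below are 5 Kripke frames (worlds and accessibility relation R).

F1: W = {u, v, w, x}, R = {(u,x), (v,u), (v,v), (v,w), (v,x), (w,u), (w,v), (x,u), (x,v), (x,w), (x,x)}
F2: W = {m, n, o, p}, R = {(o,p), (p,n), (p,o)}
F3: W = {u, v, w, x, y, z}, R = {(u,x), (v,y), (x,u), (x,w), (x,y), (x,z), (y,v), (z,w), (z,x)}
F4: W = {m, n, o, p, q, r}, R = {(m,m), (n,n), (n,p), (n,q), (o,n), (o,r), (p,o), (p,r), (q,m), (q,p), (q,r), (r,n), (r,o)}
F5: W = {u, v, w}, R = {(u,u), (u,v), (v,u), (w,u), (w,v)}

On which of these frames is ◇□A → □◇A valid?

This is the axiom for convergence; its first-order frame correspondent is ∀x ∀y ∀z (Rxy ∧ Rxz → ∃w (Ryw ∧ Rzw)).
F1: fails — Rvw and Rvu but w and u have no common successor.
F2: fails — Rpn and Rpn but n and n have no common successor.
F3: fails — Rxw and Rxw but w and w have no common successor.
F4: fails — Rnn and Rnp but n and p have no common successor.
F5: holds.
Valid on: F5.

F5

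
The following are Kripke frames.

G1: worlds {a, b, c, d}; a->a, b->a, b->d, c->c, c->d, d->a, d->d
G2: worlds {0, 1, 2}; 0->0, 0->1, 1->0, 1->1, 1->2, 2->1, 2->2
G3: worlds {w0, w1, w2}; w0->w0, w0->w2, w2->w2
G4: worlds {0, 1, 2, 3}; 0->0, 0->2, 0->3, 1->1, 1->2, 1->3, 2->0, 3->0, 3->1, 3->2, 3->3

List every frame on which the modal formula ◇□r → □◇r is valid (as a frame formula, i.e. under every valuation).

G1, G2, G3

Frame correspondent (Sahlqvist): ∀x ∀y ∀z (Rxy ∧ Rxz → ∃w (Ryw ∧ Rzw)) — i.e. convergence.
G1: satisfies the condition.
G2: satisfies the condition.
G3: satisfies the condition.
G4: fails — R12 and R11 but 2 and 1 have no common successor.
Valid on: G1, G2, G3.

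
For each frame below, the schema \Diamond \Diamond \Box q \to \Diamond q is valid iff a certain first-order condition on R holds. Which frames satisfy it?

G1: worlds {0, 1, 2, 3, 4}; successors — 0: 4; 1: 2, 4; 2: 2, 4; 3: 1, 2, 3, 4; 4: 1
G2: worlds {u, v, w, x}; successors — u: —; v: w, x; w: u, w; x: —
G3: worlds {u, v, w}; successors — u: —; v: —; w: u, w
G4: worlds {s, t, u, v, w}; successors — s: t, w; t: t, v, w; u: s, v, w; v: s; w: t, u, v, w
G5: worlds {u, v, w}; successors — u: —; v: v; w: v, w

G5

The schema corresponds to a generalized confluence (Geach) condition: \forall x \forall y (x R^2 y \to \exists w (yRw \wedge xRw)).
G1: fails — 1R²4 but no w with 4Rw and 1Rw.
G2: fails — vR²u but no t with uRt and vRt.
G3: fails — wR²u but no t with uRt and wRt.
G4: fails — sR²v but no w* with vRw* and sRw*.
G5: ✓.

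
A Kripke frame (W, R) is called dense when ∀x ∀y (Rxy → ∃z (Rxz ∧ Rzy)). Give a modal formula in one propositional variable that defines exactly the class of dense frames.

This is density; the standard corresponding axiom is C4: □□p → □p.
Suppose □□p→□p is valid. Take Rxy and set V(p)={w : xR²w}. Then □□p at x, so □p at x, so p at y, i.e. ∃z(Rxz∧Rzy).

□□p → □p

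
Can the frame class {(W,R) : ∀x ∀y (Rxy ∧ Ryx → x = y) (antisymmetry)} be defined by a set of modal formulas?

No

If a class were modally definable it would be closed under surjective bounded morphisms (Goldblatt–Thomason).
The 6-cycle (worlds a,b,c,d,e,f with a→b→c→d→e→f→a) is antisymmetric. Sending even-indexed worlds to s and odd-indexed worlds to t is a surjective bounded morphism onto the two-world frame with s↔t, which is not antisymmetric.
Hence antisymmetry is not modally definable.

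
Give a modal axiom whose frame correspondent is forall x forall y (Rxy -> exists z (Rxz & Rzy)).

□□r → □r

A defining formula is □□r → □r (the C4 axiom).
Suppose □□r→□r is valid. Take Rxy and set V(r)={w : xR²w}. Then □□r at x, so □r at x, so r at y, i.e. ∃z(Rxz∧Rzy).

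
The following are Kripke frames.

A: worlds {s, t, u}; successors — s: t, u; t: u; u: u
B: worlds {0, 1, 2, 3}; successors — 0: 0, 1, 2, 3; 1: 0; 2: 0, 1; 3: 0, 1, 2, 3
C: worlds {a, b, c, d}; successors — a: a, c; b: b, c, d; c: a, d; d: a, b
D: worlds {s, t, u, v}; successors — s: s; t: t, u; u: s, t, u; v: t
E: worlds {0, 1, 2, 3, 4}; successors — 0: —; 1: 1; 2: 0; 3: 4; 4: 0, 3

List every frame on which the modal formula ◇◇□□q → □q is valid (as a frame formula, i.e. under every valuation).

B

The schema corresponds to a generalized confluence (Geach) condition: ∀x ∀y ∀z ((xR²y ∧ xRz) → ∃w (yR²w ∧ z = w)).
A: fails — sR²u, sRt but no w with uR²w and t=w.
B: condition met.
C: fails — bR²a, bRb but no w with aR²w and b=w.
D: fails — tR²s, tRt but no w with sR²w and t=w.
E: fails — 3R²0, 3R4 but no w with 0R²w and 4=w.
Valid on: B.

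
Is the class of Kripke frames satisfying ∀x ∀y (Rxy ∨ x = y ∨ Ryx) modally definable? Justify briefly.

No — not modally definable

If a class were modally definable it would be closed under disjoint unions (Goldblatt–Thomason).
Take 4 disjoint single-world reflexive frames: each is trivially connected, but their disjoint union has 4 worlds with no edge between distinct components, so it is not connected.
So the class is not modally definable.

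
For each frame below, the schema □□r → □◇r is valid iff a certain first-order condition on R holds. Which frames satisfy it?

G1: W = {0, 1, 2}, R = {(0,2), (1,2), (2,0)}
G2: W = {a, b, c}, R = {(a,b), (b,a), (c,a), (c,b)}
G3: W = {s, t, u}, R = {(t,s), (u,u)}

This is the axiom for a generalized confluence (Geach) condition; its first-order frame correspondent is ∀x ∀z (xRz → ∃w (xR²w ∧ zRw)).
G1: ✓.
G2: ✓.
G3: fails — tRs but no w with tR²w and sRw.
Valid on: G1, G2.

G1, G2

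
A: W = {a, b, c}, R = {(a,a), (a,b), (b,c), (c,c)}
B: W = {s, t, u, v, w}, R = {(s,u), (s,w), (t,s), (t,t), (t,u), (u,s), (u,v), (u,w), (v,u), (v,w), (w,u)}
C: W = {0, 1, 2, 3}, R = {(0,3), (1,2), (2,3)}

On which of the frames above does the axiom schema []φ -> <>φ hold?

This is the axiom for seriality; its first-order frame correspondent is forall x exists y Rxy.
A: satisfies the condition.
B: satisfies the condition.
C: fails — world 3 has no successor.
Valid on: A, B.

A, B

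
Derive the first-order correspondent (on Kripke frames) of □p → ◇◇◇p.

This is a Sahlqvist (Geach-type) schema ◇^0□^1p → □^0◇^3p.
First-order correspondent: ∀x ∃w (xRw ∧ xR³w).

∀x ∃w (xRw ∧ xR³w)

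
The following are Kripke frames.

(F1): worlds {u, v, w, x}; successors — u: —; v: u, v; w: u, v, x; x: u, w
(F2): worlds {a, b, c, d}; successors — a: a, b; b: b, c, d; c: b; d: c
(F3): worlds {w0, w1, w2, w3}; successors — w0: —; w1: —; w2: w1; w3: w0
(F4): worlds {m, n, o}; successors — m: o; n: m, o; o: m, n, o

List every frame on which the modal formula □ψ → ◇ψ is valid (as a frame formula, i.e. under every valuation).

(F2), (F4)

Frame correspondent (Sahlqvist): ∀x ∃y Rxy — i.e. seriality.
(F1): fails — world u has no successor.
(F2): satisfies the condition.
(F3): fails — world w0 has no successor.
(F4): satisfies the condition.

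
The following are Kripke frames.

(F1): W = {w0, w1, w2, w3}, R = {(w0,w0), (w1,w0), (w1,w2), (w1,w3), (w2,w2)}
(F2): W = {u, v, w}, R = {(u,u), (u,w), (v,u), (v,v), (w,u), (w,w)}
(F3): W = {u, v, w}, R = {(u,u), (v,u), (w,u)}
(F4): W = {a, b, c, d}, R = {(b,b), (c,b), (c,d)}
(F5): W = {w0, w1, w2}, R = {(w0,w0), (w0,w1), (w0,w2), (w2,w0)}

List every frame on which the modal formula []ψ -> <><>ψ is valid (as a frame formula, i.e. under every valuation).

The schema corresponds to a generalized confluence (Geach) condition: forall x exists w (xRw & x R^2 w).
(F1): fails — at w3 but no w with w3Rw and w3R²w.
(F2): holds.
(F3): holds.
(F4): fails — at a but no w with aRw and aR²w.
(F5): fails — at w1 but no w with w1Rw and w1R²w.
Valid on: (F2), (F3).

(F2), (F3)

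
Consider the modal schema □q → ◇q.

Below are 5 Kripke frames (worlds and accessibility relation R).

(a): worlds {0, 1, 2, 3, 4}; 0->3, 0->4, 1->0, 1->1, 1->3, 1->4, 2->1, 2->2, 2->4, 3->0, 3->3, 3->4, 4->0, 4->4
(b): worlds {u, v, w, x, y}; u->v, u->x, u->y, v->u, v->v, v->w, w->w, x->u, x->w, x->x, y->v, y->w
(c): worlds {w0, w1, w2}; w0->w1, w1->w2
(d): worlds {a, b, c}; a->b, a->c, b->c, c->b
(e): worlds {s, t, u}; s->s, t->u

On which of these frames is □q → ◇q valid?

(a), (b), (d)

This is the axiom for seriality; its first-order frame correspondent is ∀x ∃y Rxy.
(a): ✓.
(b): ✓.
(c): fails — world w2 has no successor.
(d): ✓.
(e): fails — world u has no successor.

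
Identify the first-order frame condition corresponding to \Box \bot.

Emptiness of R

□⊥ is valid iff no world has any successor (otherwise □⊥ fails at any world with one).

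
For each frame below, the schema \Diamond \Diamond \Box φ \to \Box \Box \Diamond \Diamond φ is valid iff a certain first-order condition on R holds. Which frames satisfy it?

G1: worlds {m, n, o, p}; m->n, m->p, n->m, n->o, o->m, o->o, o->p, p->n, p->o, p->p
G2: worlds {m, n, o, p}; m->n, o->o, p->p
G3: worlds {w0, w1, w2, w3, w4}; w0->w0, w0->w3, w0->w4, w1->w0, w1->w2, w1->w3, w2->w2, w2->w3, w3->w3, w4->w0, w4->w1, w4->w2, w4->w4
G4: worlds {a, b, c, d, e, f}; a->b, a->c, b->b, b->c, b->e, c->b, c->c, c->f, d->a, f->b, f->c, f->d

The schema corresponds to a generalized confluence (Geach) condition: \forall x \forall y \forall z ((x R^2 y \wedge x R^2 z) \to \exists w (yRw \wedge z R^2 w)).
G1: condition met.
G2: condition met.
G3: fails — w0R²w4, w0R²w3 but no w with w4Rw and w3R²w.
G4: fails — aR²b, aR²e but no w with bRw and eR²w.
Valid on: G1, G2.

G1, G2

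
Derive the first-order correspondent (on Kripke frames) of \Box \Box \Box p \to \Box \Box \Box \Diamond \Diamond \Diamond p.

This is a Sahlqvist (Geach-type) schema ◇^0□^3p → □^3◇^3p.
First-order correspondent: \forall x \forall z (x R^3 z \to \exists w (x R^3 w \wedge z R^3 w)).

\forall x \forall z (x R^3 z \to \exists w (x R^3 w \wedge z R^3 w))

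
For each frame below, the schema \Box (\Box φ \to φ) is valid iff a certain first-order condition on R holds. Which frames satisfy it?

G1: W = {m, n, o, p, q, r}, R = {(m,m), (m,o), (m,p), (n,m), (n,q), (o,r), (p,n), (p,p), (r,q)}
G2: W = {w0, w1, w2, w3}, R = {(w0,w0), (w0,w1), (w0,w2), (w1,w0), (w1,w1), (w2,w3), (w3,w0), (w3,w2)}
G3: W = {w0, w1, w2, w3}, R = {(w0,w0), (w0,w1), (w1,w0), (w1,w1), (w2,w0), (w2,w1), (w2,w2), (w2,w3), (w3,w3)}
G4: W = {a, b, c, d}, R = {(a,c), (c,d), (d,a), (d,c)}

The schema corresponds to shift-reflexivity: \forall x \forall y (Rxy \to Ryy).
G1: fails — Rpn but not Rnn.
G2: fails — Rw3w2 but not Rw2w2.
G3: holds.
G4: fails — Rac but not Rcc.
Valid on: G3.

G3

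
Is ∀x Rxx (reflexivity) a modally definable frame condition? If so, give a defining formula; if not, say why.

Yes — defined by □q → q

This is a Sahlqvist condition; the T axiom □q → q defines it.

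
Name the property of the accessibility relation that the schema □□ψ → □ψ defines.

Suppose □□ψ→□ψ is valid. Take Rxy and set V(ψ)={w : xR²w}. Then □□ψ at x, so □ψ at x, so ψ at y, i.e. ∃z(Rxz∧Rzy).
Conversely, on a frame with density the schema holds at every world under every valuation.
Frame condition: ∀x ∀y (Rxy → ∃z (Rxz ∧ Rzy)).

Density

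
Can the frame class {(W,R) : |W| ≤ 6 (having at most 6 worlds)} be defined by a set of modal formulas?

No — not modally definable

Any modally definable frame class is closed under disjoint unions.
Any modal formula valid on each of 7 disjoint one-world frames is valid on their disjoint union (validity is preserved under disjoint unions). Each one-world frame has |W|=1≤6, but the union has |W|=7.
Hence having at most 6 worlds is not modally definable.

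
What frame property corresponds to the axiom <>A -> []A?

Partial functionality

This schema is the CD axiom.
It corresponds to partial functionality: forall x forall y forall z (Rxy & Rxz -> y = z).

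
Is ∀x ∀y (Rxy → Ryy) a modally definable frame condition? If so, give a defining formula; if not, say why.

This is a Sahlqvist condition; the T□ axiom □(□r → r) defines it.
Suppose □(□r→r) is valid. Take Rxy and set V(r)={w : Ryw}. Then at y, □r holds; since □(□r→r) at x, □r→r at y, so r at y, i.e. Ryy.

Yes — defined by □(□r → r)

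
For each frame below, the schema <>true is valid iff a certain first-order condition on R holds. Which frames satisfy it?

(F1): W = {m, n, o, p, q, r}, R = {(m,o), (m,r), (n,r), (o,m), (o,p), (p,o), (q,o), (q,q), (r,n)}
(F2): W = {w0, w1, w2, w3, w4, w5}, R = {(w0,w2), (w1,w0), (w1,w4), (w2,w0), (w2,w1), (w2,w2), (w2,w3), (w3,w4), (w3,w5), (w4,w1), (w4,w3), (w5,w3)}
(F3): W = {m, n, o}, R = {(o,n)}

The schema corresponds to seriality: forall x exists y Rxy.
(F1): ✓.
(F2): ✓.
(F3): fails — world m has no successor.
Valid on: (F1), (F2).

(F1), (F2)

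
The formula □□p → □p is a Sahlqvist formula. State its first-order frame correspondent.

Suppose □□p→□p is valid. Take Rxy and set V(p)={w : xR²w}. Then □□p at x, so □p at x, so p at y, i.e. ∃z(Rxz∧Rzy).
The converse is a direct semantic check.
So the correspondent is density.

density: ∀x ∀y (Rxy → ∃z (Rxz ∧ Rzy))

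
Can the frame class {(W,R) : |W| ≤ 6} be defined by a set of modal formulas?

Not definable by any modal formula

Modal frame validity is preserved under disjoint unions.
Any modal formula valid on each of 7 disjoint one-world frames is valid on their disjoint union (validity is preserved under disjoint unions). Each one-world frame has |W|=1≤6, but the union has |W|=7.
So no modal formula (or set of formulas) defines exactly the |W|≤6 frames.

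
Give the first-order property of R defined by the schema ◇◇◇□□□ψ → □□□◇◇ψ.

∀x ∀y ∀z ((xR³y ∧ xR³z) → ∃w (yR³w ∧ zR²w))

This is a Sahlqvist (Geach-type) schema ◇^3□^3ψ → □^3◇^2ψ.
Minimal-valuation argument: fix x; take any y with xR^3y and any z with xR^3z. Set V(ψ) to the set of worlds R-reachable from y in exactly 3 steps. Then □^3ψ holds at y, so the antecedent holds at x; validity forces ◇^2ψ at z, giving a w with zR^2w and yR^3w.
First-order correspondent: ∀x ∀y ∀z ((xR³y ∧ xR³z) → ∃w (yR³w ∧ zR²w)).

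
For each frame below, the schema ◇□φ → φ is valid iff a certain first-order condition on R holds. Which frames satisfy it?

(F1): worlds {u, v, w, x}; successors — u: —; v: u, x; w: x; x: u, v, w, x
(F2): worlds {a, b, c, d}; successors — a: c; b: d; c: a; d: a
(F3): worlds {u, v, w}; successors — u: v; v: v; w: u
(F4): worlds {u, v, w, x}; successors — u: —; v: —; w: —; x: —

(F4)

Frame correspondent (Sahlqvist): ∀x ∀y (Rxy → Ryx) — i.e. symmetry.
(F1): fails — Rvu but not Ruv.
(F2): fails — Rda but not Rad.
(F3): fails — Ruv but not Rvu.
(F4): holds.
Valid on: (F4).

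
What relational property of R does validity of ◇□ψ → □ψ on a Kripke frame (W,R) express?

Equivalently (dual form): ◇ψ → □◇ψ.
Suppose ◇ψ→□◇ψ is valid. Take Rxy, Rxz and set V(ψ)={y}. Then ◇ψ at x, so □◇ψ at x, so ◇ψ at z, so some w with Rzw has ψ; w=y, i.e. Rzy. By symmetry of the argument, Ryz.
Conversely, any frame satisfying ∀x ∀y ∀z (Rxy ∧ Rxz → Ryz) validates the schema.
Frame condition: ∀x ∀y ∀z (Rxy ∧ Rxz → Ryz).

The Euclidean property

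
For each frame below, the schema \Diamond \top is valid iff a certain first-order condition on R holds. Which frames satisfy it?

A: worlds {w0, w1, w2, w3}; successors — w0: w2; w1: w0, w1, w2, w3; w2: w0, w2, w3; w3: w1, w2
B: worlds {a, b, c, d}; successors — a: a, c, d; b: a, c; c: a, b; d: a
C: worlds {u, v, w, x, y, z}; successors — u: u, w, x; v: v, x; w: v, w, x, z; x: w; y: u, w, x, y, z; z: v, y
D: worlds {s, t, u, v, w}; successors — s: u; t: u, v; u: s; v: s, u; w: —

A, B, C

Frame correspondent (Sahlqvist): \forall x \exists y Rxy — i.e. seriality.
A: condition met.
B: condition met.
C: condition met.
D: fails — world w has no successor.
Valid on: A, B, C.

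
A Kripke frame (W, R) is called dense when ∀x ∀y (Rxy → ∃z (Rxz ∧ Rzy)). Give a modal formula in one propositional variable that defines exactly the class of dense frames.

□□r → □r

A defining formula is □□r → □r (the C4 axiom).
Suppose □□r→□r is valid. Take Rxy and set V(r)={w : xR²w}. Then □□r at x, so □r at x, so r at y, i.e. ∃z(Rxz∧Rzy).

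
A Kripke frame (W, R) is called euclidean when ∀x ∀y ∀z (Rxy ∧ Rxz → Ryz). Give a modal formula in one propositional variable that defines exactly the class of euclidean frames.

◇s → □◇s

The condition is the Euclidean property. The 5 schema ◇s → □◇s defines it.
Suppose ◇s→□◇s is valid. Take Rxy, Rxz and set V(s)={y}. Then ◇s at x, so □◇s at x, so ◇s at z, so some w with Rzw has s; w=y, i.e. Rzy. By symmetry of the argument, Ryz.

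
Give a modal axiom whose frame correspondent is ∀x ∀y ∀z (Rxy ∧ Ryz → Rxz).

□q → □□q

A defining formula is □q → □□q (the 4 axiom).
Suppose □q→□□q is valid. Take Rxy, Ryz and set V(q)={w : Rxw}. Then □q at x, so □□q at x, so □q at y, so q at z, i.e. Rxz.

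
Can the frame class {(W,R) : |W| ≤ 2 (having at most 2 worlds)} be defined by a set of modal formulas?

No — not modally definable

Any modally definable frame class is closed under disjoint unions.
Any modal formula valid on each of 3 disjoint one-world frames is valid on their disjoint union (validity is preserved under disjoint unions). Each one-world frame has |W|=1≤2, but the union has |W|=3.
Hence having at most 2 worlds is not modally definable.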